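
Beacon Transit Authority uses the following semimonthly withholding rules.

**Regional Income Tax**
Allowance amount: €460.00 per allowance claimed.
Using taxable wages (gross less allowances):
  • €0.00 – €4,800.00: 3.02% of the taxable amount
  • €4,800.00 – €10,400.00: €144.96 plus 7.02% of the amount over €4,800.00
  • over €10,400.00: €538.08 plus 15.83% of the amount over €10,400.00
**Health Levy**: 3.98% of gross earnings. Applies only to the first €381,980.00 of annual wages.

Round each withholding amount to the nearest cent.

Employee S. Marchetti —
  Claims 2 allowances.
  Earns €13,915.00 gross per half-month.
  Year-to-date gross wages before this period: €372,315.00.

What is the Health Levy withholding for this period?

Health Levy: cap €381,980.00 − YTD €372,315.00 = €9,665.00 subject; 3.98% × €9,665.00 = €384.67

€384.67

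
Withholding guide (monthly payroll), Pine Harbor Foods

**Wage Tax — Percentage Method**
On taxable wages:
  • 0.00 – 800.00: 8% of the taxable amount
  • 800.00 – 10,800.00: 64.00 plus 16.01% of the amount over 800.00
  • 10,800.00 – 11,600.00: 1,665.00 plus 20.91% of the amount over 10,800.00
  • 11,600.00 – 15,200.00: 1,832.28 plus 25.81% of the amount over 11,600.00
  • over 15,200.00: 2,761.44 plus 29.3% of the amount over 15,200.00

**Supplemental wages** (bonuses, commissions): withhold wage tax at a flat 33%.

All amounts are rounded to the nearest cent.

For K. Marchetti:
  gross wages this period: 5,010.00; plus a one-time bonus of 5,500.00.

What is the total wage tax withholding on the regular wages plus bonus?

Wage Tax: taxable = 5,010.00
  64.00 + 16.01% × (5,010.00 − 800.00) = 64.00 + 16.01% × 4,210.00 = 738.02
Supplemental (33% flat on bonus): 33% × 5,500.00 = 1,815.00
Total wage tax: 738.02 + 1,815.00 = 2,553.02

2,553.02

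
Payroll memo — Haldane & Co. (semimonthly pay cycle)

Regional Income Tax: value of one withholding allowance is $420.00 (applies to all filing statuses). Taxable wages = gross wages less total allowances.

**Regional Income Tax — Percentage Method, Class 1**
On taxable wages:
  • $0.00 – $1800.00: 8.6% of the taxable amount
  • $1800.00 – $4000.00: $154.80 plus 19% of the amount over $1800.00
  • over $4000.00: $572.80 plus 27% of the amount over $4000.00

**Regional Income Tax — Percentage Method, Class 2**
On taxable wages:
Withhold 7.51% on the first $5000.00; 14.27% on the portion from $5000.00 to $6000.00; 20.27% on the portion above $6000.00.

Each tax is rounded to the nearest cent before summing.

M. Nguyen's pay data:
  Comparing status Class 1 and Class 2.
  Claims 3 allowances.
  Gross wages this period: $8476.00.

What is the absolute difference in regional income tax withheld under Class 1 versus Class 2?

Regional Income Tax (Class 1): taxable = $8476.00 − 3×$420.00 = $7216.00
  $572.80 + 27% × ($7216.00 − $4000.00) = $572.80 + 27% × $3216.00 = $1441.12
Regional Income Tax (Class 2): taxable = $8476.00 − 3×$420.00 = $7216.00
  $518.20 + 20.27% × ($7216.00 − $6000.00) = $518.20 + 20.27% × $1216.00 = $764.68
Difference: |$1441.12 − $764.68| = $676.44 (higher under Class 1)

$676.44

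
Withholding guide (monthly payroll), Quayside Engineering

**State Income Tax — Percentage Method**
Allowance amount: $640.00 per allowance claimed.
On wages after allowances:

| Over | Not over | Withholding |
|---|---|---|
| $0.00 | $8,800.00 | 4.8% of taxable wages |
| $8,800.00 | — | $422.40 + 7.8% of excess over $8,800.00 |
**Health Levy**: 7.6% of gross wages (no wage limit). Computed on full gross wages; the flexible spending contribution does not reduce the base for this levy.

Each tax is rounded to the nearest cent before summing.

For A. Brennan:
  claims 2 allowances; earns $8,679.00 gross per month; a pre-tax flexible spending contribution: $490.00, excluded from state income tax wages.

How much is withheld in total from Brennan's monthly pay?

$991.23

State Income Tax: taxable = $8,679.00 − $490.00 − 2×$640.00 = $6,909.00
  4.8% × $6,909.00 = $331.63
Health Levy: 7.6% × $8,679.00 = $659.60
Total: $331.63 + $659.60 = $991.23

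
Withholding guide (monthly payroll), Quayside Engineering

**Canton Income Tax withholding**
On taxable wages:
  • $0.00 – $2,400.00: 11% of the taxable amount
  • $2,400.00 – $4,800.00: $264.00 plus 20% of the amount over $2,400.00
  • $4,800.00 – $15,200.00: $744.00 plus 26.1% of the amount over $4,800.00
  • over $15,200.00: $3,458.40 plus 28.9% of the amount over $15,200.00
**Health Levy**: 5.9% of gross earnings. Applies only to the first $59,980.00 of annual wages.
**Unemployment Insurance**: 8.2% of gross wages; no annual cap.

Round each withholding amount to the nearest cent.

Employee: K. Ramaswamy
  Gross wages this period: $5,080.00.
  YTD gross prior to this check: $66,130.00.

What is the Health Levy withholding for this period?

Health Levy: YTD $66,130.00 ≥ cap $59,980.00 → $0.00

$0.00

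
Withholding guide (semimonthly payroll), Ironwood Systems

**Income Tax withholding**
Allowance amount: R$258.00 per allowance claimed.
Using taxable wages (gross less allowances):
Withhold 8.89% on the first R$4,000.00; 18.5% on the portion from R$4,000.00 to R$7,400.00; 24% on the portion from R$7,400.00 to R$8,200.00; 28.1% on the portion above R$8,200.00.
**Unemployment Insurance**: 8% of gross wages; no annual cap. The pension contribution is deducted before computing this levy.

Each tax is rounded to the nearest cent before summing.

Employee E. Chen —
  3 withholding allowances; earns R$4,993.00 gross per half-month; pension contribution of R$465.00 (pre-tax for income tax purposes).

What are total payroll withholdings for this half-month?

R$695.97

Income Tax: taxable = R$4,993.00 − R$465.00 − 3×R$258.00 = R$3,754.00
  8.89% × R$3,754.00 = R$333.73
Unemployment Insurance: 8% × R$4,528.00 = R$362.24
Total: R$333.73 + R$362.24 = R$695.97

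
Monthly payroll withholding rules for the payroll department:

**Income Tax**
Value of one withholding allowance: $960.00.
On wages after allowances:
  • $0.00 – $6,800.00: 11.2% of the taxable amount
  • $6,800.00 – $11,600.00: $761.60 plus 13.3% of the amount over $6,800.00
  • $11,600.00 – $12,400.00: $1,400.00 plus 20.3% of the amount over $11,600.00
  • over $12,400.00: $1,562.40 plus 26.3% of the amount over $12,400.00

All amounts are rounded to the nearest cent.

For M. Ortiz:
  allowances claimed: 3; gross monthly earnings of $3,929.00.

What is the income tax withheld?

$117.49

Income Tax: taxable = $3,929.00 − 3×$960.00 = $1,049.00
  11.2% × $1,049.00 = $117.49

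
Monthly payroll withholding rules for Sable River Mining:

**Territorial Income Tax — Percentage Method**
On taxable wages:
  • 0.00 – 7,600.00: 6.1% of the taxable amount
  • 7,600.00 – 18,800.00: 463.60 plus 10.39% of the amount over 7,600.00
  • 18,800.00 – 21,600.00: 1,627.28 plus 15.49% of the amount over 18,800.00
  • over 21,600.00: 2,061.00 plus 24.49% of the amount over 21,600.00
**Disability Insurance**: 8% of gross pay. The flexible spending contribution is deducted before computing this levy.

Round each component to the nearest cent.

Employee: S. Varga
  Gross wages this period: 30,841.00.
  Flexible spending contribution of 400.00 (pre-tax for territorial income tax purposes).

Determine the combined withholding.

6,661.44

Territorial Income Tax: taxable = 30,841.00 − 400.00 = 30,441.00
  2,061.00 + 24.49% × (30,441.00 − 21,600.00) = 2,061.00 + 24.49% × 8,841.00 = 4,226.16
Disability Insurance: 8% × 30,441.00 = 2,435.28
Total: 4,226.16 + 2,435.28 = 6,661.44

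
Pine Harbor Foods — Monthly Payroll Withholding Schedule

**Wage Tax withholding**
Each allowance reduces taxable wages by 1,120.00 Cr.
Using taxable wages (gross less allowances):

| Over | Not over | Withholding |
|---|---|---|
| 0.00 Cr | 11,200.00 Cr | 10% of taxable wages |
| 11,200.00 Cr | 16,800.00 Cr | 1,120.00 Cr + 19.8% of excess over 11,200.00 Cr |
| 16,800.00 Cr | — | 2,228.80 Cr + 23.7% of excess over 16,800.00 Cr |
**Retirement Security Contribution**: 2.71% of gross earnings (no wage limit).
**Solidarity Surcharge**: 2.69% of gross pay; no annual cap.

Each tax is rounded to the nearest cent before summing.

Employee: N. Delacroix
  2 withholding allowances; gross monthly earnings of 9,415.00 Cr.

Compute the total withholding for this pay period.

Wage Tax: taxable = 9,415.00 Cr − 2×1,120.00 Cr = 7,175.00 Cr
  10% × 7,175.00 Cr = 717.50 Cr
Retirement Security Contribution: 2.71% × 9,415.00 Cr = 255.15 Cr
Solidarity Surcharge: 2.69% × 9,415.00 Cr = 253.26 Cr
Total: 717.50 Cr + 255.15 Cr + 253.26 Cr = 1,225.91 Cr

1,225.91 Cr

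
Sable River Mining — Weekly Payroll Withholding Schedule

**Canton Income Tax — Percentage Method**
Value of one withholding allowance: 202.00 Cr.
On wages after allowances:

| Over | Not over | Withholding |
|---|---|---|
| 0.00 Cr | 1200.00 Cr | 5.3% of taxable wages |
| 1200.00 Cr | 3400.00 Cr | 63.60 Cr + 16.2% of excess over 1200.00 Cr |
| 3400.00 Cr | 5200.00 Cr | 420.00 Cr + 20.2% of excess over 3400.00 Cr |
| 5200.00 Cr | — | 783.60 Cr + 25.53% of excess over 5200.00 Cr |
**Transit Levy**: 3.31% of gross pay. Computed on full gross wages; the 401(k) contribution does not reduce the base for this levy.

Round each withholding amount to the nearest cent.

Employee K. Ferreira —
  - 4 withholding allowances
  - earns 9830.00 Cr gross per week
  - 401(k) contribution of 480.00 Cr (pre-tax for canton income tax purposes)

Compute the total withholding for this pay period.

1962.18 Cr

Canton Income Tax: taxable = 9830.00 Cr − 480.00 Cr − 4×202.00 Cr = 8542.00 Cr
  783.60 Cr + 25.53% × (8542.00 Cr − 5200.00 Cr) = 783.60 Cr + 25.53% × 3342.00 Cr = 1636.81 Cr
Transit Levy: 3.31% × 9830.00 Cr = 325.37 Cr
Total: 1636.81 Cr + 325.37 Cr = 1962.18 Cr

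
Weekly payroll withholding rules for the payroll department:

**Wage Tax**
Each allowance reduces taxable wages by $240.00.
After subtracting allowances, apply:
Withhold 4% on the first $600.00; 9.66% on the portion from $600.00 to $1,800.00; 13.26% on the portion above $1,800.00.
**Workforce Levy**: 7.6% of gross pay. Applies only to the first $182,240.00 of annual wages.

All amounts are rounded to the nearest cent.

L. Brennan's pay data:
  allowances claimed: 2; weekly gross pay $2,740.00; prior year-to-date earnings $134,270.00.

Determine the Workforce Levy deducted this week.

$208.24

Workforce Levy: 7.6% × $2,740.00 = $208.24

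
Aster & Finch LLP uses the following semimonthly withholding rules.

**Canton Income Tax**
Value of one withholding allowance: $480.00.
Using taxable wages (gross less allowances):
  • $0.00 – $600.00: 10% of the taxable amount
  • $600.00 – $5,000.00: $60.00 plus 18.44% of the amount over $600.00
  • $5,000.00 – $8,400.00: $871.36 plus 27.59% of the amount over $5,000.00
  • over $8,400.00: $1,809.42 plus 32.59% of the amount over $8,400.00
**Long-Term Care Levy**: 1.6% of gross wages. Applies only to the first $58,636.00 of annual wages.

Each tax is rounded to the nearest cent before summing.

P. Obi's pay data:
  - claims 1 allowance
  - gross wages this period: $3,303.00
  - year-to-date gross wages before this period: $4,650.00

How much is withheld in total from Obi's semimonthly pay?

Canton Income Tax: taxable = $3,303.00 − 1×$480.00 = $2,823.00
  $60.00 + 18.44% × ($2,823.00 − $600.00) = $60.00 + 18.44% × $2,223.00 = $469.92
Long-Term Care Levy: 1.6% × $3,303.00 = $52.85
Total: $469.92 + $52.85 = $522.77

$522.77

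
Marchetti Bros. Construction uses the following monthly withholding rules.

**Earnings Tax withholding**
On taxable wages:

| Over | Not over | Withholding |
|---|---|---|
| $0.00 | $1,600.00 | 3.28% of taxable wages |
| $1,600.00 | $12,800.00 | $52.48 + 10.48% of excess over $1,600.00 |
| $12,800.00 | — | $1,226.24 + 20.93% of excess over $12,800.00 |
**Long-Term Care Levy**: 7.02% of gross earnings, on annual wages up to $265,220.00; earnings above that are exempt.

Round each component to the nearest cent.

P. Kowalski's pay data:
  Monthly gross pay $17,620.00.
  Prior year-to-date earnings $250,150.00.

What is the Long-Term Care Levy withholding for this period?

$1,057.91

Long-Term Care Levy: cap $265,220.00 − YTD $250,150.00 = $15,070.00 subject; 7.02% × $15,070.00 = $1,057.91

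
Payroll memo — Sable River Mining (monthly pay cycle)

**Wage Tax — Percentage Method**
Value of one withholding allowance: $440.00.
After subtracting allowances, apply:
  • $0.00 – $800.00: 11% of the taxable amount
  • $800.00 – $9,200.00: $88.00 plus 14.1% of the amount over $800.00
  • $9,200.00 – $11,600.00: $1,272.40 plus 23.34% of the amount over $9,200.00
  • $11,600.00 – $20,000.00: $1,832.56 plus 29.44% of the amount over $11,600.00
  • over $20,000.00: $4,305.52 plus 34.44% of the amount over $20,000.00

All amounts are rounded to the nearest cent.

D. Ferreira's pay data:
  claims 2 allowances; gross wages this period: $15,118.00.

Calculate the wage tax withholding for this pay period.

Wage Tax: taxable = $15,118.00 − 2×$440.00 = $14,238.00
  $1,832.56 + 29.44% × ($14,238.00 − $11,600.00) = $1,832.56 + 29.44% × $2,638.00 = $2,609.19

$2,609.19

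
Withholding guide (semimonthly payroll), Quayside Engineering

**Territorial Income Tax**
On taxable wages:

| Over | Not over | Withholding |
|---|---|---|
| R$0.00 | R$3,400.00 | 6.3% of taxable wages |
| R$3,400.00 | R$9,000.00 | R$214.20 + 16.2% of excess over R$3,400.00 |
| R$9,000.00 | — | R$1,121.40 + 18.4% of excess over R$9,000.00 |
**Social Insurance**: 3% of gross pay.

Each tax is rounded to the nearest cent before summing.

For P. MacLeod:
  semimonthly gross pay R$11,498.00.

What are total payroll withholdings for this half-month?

Territorial Income Tax: taxable = R$11,498.00
  R$1,121.40 + 18.4% × (R$11,498.00 − R$9,000.00) = R$1,121.40 + 18.4% × R$2,498.00 = R$1,581.03
Social Insurance: 3% × R$11,498.00 = R$344.94
Total: R$1,581.03 + R$344.94 = R$1,925.97

R$1,925.97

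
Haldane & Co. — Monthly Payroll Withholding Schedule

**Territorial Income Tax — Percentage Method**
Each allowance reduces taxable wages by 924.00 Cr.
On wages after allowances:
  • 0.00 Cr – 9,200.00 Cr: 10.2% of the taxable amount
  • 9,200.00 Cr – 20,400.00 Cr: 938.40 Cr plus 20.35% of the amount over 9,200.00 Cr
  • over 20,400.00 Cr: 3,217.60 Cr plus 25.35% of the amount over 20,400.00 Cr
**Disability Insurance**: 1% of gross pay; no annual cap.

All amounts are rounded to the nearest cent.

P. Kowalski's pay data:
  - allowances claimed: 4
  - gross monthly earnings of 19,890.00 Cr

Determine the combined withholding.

Territorial Income Tax: taxable = 19,890.00 Cr − 4×924.00 Cr = 16,194.00 Cr
  938.40 Cr + 20.35% × (16,194.00 Cr − 9,200.00 Cr) = 938.40 Cr + 20.35% × 6,994.00 Cr = 2,361.68 Cr
Disability Insurance: 1% × 19,890.00 Cr = 198.90 Cr
Total: 2,361.68 Cr + 198.90 Cr = 2,560.58 Cr

2,560.58 Cr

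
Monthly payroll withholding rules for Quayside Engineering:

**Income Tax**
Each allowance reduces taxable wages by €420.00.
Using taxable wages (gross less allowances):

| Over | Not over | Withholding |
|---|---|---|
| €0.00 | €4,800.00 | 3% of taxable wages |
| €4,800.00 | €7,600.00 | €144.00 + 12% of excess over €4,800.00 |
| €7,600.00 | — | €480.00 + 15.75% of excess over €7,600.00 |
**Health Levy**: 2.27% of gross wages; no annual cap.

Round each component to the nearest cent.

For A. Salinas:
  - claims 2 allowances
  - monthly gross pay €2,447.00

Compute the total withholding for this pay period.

Income Tax: taxable = €2,447.00 − 2×€420.00 = €1,607.00
  3% × €1,607.00 = €48.21
Health Levy: 2.27% × €2,447.00 = €55.55
Total: €48.21 + €55.55 = €103.76

€103.76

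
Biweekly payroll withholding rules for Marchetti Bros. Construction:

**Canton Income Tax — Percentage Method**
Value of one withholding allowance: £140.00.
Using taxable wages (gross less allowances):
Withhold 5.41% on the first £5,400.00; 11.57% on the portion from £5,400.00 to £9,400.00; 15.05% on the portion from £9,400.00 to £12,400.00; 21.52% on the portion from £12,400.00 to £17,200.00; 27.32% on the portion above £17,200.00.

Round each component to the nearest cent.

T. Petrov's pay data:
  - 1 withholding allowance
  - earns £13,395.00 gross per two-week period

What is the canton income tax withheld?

£1,390.44

Canton Income Tax: taxable = £13,395.00 − 1×£140.00 = £13,255.00
  £1,206.44 + 21.52% × (£13,255.00 − £12,400.00) = £1,206.44 + 21.52% × £855.00 = £1,390.44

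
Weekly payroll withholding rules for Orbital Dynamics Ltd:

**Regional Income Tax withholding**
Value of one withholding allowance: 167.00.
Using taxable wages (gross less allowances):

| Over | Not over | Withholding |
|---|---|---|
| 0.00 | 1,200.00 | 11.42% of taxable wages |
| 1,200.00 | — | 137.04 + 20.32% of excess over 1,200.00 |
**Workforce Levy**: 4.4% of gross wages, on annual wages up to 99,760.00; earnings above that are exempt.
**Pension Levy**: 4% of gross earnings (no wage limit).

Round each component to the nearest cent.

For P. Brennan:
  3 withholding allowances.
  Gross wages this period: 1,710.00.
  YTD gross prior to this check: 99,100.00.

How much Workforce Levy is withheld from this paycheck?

29.04

Workforce Levy: cap 99,760.00 − YTD 99,100.00 = 660.00 subject; 4.4% × 660.00 = 29.04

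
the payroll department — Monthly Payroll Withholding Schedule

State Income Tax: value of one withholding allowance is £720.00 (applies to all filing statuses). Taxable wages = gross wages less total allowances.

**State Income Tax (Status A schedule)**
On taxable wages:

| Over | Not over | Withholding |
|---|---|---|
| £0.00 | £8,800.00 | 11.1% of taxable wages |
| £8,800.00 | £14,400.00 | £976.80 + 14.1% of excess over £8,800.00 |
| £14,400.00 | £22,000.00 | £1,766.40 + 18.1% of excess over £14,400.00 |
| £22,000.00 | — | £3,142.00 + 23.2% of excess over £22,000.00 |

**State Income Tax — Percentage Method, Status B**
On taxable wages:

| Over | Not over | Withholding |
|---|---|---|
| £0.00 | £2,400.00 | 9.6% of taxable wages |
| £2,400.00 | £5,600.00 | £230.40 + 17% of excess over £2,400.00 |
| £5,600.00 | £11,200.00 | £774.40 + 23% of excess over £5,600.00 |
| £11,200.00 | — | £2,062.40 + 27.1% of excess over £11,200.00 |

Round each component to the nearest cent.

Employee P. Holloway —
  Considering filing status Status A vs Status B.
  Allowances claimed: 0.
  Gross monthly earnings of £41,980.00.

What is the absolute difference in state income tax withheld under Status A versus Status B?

£2,626.42

State Income Tax (Status A): taxable = £41,980.00
  £3,142.00 + 23.2% × (£41,980.00 − £22,000.00) = £3,142.00 + 23.2% × £19,980.00 = £7,777.36
State Income Tax (Status B): taxable = £41,980.00
  £2,062.40 + 27.1% × (£41,980.00 − £11,200.00) = £2,062.40 + 27.1% × £30,780.00 = £10,403.78
Difference: |£7,777.36 − £10,403.78| = £2,626.42 (higher under Status B)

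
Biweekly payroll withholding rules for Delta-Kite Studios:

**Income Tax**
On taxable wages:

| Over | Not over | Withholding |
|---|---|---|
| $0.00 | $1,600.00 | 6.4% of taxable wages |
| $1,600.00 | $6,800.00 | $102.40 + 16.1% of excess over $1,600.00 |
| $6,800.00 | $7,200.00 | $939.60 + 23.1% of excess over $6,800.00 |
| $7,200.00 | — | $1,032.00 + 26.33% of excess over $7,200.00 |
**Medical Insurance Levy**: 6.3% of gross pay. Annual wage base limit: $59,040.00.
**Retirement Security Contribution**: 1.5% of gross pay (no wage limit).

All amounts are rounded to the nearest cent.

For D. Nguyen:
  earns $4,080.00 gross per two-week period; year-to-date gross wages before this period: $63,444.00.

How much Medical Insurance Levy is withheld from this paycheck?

Medical Insurance Levy: YTD $63,444.00 ≥ cap $59,040.00 → $0.00

$0.00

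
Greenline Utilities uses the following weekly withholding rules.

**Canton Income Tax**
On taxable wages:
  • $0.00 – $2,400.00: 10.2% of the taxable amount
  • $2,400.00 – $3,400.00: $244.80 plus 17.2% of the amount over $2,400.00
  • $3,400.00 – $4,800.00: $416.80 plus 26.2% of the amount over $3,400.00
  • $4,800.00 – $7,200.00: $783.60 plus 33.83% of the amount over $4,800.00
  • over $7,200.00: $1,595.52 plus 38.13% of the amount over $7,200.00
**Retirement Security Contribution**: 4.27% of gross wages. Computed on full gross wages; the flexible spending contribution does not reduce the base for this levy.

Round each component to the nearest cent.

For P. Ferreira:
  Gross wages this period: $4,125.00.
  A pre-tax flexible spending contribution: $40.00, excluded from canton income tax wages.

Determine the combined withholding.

$772.41

Canton Income Tax: taxable = $4,125.00 − $40.00 = $4,085.00
  $416.80 + 26.2% × ($4,085.00 − $3,400.00) = $416.80 + 26.2% × $685.00 = $596.27
Retirement Security Contribution: 4.27% × $4,125.00 = $176.14
Total: $596.27 + $176.14 = $772.41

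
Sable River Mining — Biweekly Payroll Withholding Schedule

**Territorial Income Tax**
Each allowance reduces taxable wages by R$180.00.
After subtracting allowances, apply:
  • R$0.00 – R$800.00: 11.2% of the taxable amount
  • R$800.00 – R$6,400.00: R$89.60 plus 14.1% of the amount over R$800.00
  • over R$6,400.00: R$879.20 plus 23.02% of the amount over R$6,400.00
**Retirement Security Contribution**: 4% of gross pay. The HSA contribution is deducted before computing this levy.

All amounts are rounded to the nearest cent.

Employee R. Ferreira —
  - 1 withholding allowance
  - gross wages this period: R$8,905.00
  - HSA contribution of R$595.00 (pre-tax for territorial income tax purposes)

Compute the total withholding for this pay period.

Territorial Income Tax: taxable = R$8,905.00 − R$595.00 − 1×R$180.00 = R$8,130.00
  R$879.20 + 23.02% × (R$8,130.00 − R$6,400.00) = R$879.20 + 23.02% × R$1,730.00 = R$1,277.45
Retirement Security Contribution: 4% × R$8,310.00 = R$332.40
Total: R$1,277.45 + R$332.40 = R$1,609.85

R$1,609.85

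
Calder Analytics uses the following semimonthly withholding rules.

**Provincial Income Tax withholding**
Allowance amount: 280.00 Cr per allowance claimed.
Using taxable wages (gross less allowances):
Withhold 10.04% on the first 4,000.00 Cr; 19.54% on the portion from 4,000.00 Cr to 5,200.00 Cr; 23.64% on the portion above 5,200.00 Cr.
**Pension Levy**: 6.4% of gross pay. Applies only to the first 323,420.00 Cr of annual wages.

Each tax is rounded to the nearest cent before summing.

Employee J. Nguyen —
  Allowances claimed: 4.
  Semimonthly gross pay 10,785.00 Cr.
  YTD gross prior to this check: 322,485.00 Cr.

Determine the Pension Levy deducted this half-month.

59.84 Cr

Pension Levy: cap 323,420.00 Cr − YTD 322,485.00 Cr = 935.00 Cr subject; 6.4% × 935.00 Cr = 59.84 Cr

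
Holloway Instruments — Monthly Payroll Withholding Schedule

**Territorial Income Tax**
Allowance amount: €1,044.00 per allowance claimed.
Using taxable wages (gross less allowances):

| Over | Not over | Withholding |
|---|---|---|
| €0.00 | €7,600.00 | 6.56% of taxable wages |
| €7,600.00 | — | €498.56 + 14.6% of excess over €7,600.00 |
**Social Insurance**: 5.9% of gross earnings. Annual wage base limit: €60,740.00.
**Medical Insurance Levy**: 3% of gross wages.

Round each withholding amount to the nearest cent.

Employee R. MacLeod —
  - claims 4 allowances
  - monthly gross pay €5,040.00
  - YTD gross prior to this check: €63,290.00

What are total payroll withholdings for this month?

€207.88

Territorial Income Tax: taxable = €5,040.00 − 4×€1,044.00 = €864.00
  6.56% × €864.00 = €56.68
Social Insurance: YTD €63,290.00 ≥ cap €60,740.00 → €0.00
Medical Insurance Levy: 3% × €5,040.00 = €151.20
Total: €56.68 + €0.00 + €151.20 = €207.88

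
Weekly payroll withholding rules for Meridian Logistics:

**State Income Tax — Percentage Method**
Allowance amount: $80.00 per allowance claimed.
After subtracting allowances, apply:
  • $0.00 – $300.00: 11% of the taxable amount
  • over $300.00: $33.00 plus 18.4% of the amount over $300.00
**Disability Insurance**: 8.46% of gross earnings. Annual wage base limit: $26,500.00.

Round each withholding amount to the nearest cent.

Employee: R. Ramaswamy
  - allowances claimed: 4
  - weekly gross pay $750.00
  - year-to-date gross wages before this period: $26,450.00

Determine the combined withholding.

State Income Tax: taxable = $750.00 − 4×$80.00 = $430.00
  $33.00 + 18.4% × ($430.00 − $300.00) = $33.00 + 18.4% × $130.00 = $56.92
Disability Insurance: cap $26,500.00 − YTD $26,450.00 = $50.00 subject; 8.46% × $50.00 = $4.23
Total: $56.92 + $4.23 = $61.15

$61.15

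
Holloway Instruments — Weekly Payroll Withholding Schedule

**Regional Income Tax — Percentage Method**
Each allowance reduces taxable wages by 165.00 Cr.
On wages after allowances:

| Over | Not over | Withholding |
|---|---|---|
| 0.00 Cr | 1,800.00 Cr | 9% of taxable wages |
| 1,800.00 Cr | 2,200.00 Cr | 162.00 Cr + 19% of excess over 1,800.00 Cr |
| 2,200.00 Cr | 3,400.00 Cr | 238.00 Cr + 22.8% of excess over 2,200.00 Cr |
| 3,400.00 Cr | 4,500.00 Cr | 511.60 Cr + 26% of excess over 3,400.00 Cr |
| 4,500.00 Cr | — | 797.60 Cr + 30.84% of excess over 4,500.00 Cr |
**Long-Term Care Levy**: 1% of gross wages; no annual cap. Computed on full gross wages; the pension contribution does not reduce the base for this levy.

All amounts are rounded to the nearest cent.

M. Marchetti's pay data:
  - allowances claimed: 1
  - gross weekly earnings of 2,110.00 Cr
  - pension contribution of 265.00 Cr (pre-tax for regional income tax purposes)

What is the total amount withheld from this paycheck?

172.30 Cr

Regional Income Tax: taxable = 2,110.00 Cr − 265.00 Cr − 1×165.00 Cr = 1,680.00 Cr
  9% × 1,680.00 Cr = 151.20 Cr
Long-Term Care Levy: 1% × 2,110.00 Cr = 21.10 Cr
Total: 151.20 Cr + 21.10 Cr = 172.30 Cr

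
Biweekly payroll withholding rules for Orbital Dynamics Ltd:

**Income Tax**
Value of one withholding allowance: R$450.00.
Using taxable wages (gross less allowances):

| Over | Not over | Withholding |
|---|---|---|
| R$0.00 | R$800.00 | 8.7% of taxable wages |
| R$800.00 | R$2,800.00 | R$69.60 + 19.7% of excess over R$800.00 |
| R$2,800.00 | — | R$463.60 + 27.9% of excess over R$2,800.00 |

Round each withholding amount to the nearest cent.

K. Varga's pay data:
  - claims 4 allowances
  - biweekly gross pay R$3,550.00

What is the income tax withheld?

R$256.75

Income Tax: taxable = R$3,550.00 − 4×R$450.00 = R$1,750.00
  R$69.60 + 19.7% × (R$1,750.00 − R$800.00) = R$69.60 + 19.7% × R$950.00 = R$256.75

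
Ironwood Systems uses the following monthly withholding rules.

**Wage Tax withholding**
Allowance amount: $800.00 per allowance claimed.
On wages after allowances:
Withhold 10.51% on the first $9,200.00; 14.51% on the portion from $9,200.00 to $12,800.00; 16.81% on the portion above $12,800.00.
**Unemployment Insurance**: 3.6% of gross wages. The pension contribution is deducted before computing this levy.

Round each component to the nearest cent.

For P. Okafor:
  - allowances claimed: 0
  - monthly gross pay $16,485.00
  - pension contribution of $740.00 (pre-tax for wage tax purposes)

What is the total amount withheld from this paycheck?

Wage Tax: taxable = $16,485.00 − $740.00 = $15,745.00
  $1,489.28 + 16.81% × ($15,745.00 − $12,800.00) = $1,489.28 + 16.81% × $2,945.00 = $1,984.33
Unemployment Insurance: 3.6% × $15,745.00 = $566.82
Total: $1,984.33 + $566.82 = $2,551.15

$2,551.15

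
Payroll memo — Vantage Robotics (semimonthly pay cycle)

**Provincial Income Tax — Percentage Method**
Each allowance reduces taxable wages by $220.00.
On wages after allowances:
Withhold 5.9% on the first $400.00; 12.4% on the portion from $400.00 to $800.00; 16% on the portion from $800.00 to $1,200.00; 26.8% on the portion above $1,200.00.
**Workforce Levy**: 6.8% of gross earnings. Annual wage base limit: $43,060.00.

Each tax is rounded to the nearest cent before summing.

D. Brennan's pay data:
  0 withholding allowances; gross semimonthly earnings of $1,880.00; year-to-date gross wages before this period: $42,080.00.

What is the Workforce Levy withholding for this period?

Workforce Levy: cap $43,060.00 − YTD $42,080.00 = $980.00 subject; 6.8% × $980.00 = $66.64

$66.64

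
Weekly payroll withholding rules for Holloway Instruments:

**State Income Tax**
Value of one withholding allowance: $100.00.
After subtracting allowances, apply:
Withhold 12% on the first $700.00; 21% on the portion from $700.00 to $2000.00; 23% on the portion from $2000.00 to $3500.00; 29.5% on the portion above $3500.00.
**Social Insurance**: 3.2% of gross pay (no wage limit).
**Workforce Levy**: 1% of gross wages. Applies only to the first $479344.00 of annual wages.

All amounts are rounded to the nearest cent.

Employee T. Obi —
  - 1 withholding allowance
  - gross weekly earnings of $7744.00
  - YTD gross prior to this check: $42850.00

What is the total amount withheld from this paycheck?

State Income Tax: taxable = $7744.00 − 1×$100.00 = $7644.00
  $702.00 + 29.5% × ($7644.00 − $3500.00) = $702.00 + 29.5% × $4144.00 = $1924.48
Social Insurance: 3.2% × $7744.00 = $247.81
Workforce Levy: 1% × $7744.00 = $77.44
Total: $1924.48 + $247.81 + $77.44 = $2249.73

$2249.73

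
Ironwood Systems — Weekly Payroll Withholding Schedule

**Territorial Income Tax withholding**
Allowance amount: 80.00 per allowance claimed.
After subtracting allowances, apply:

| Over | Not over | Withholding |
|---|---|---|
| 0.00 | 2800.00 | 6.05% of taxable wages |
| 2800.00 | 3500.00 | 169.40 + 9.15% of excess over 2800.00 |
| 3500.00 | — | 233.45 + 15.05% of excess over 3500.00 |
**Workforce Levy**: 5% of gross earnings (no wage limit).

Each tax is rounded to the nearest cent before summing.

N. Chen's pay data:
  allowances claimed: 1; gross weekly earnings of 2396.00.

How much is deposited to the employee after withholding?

Territorial Income Tax: taxable = 2396.00 − 1×80.00 = 2316.00
  6.05% × 2316.00 = 140.12
Workforce Levy: 5% × 2396.00 = 119.80
Total withheld: 140.12 + 119.80 = 259.92
Net pay: 2396.00 − 259.92 = 2136.08

2136.08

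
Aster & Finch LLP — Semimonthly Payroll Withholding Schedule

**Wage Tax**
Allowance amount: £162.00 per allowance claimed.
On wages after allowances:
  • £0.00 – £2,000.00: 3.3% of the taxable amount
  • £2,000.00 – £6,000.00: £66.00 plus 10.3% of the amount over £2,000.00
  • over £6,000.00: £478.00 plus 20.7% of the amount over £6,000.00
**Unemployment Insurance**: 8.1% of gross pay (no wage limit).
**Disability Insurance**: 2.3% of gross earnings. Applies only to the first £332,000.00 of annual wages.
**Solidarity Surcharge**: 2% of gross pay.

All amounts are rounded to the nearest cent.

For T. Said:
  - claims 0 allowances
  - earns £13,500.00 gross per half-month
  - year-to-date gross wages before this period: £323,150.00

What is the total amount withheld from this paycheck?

Wage Tax: taxable = £13,500.00
  £478.00 + 20.7% × (£13,500.00 − £6,000.00) = £478.00 + 20.7% × £7,500.00 = £2,030.50
Unemployment Insurance: 8.1% × £13,500.00 = £1,093.50
Disability Insurance: cap £332,000.00 − YTD £323,150.00 = £8,850.00 subject; 2.3% × £8,850.00 = £203.55
Solidarity Surcharge: 2% × £13,500.00 = £270.00
Total: £2,030.50 + £1,093.50 + £203.55 + £270.00 = £3,597.55

£3,597.55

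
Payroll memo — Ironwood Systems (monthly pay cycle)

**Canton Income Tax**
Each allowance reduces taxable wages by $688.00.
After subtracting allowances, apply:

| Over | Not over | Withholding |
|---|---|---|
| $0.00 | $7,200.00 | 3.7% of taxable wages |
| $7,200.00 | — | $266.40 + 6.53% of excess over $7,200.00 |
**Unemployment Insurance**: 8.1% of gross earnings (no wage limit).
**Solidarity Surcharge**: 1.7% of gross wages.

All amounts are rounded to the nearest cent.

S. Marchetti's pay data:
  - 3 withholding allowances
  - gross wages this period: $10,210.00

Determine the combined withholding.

$1,328.75

Canton Income Tax: taxable = $10,210.00 − 3×$688.00 = $8,146.00
  $266.40 + 6.53% × ($8,146.00 − $7,200.00) = $266.40 + 6.53% × $946.00 = $328.17
Unemployment Insurance: 8.1% × $10,210.00 = $827.01
Solidarity Surcharge: 1.7% × $10,210.00 = $173.57
Total: $328.17 + $827.01 + $173.57 = $1,328.75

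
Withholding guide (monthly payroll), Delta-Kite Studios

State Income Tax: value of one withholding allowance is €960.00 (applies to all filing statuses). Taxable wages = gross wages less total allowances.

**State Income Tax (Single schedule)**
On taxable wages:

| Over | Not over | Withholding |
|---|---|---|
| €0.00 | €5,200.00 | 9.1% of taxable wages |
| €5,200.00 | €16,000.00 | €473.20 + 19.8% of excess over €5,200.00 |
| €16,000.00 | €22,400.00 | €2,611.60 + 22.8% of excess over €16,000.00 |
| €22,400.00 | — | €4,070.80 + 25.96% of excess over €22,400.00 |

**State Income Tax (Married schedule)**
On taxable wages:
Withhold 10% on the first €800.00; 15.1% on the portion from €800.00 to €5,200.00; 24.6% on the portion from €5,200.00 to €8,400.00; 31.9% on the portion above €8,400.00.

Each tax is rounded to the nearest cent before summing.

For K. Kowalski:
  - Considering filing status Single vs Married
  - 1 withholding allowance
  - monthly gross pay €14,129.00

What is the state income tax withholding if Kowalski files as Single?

State Income Tax (Single): taxable = €14,129.00 − 1×€960.00 = €13,169.00
  €473.20 + 19.8% × (€13,169.00 − €5,200.00) = €473.20 + 19.8% × €7,969.00 = €2,051.06

€2,051.06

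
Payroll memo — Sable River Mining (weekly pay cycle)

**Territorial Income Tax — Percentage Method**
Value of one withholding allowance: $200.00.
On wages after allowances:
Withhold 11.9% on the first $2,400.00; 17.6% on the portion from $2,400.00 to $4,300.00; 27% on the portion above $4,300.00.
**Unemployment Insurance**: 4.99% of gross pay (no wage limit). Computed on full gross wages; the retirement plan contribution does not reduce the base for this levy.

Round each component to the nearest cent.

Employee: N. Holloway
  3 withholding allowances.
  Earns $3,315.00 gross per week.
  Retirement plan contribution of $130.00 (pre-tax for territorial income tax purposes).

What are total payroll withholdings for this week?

Territorial Income Tax: taxable = $3,315.00 − $130.00 − 3×$200.00 = $2,585.00
  $285.60 + 17.6% × ($2,585.00 − $2,400.00) = $285.60 + 17.6% × $185.00 = $318.16
Unemployment Insurance: 4.99% × $3,315.00 = $165.42
Total: $318.16 + $165.42 = $483.58

$483.58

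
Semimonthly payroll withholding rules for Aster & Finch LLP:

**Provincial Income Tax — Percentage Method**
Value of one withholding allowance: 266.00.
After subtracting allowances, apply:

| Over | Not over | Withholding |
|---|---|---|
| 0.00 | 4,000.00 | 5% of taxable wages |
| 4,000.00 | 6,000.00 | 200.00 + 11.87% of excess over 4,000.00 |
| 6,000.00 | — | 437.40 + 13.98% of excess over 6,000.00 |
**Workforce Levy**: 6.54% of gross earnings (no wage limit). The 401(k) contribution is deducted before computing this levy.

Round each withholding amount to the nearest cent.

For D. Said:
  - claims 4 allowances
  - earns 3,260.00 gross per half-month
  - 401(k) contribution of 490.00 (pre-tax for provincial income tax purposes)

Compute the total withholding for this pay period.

266.46

Provincial Income Tax: taxable = 3,260.00 − 490.00 − 4×266.00 = 1,706.00
  5% × 1,706.00 = 85.30
Workforce Levy: 6.54% × 2,770.00 = 181.16
Total: 85.30 + 181.16 = 266.46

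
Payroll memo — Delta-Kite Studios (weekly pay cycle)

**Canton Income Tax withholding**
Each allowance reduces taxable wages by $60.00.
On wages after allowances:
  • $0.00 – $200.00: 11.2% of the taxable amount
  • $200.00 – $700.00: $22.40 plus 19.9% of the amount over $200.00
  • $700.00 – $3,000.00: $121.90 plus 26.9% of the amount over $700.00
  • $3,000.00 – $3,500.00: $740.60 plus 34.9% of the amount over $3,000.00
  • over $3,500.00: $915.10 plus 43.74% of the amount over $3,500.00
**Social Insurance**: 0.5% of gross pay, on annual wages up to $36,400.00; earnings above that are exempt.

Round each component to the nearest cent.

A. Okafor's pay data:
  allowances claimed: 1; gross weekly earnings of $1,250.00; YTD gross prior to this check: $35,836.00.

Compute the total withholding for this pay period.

$256.53

Canton Income Tax: taxable = $1,250.00 − 1×$60.00 = $1,190.00
  $121.90 + 26.9% × ($1,190.00 − $700.00) = $121.90 + 26.9% × $490.00 = $253.71
Social Insurance: cap $36,400.00 − YTD $35,836.00 = $564.00 subject; 0.5% × $564.00 = $2.82
Total: $253.71 + $2.82 = $256.53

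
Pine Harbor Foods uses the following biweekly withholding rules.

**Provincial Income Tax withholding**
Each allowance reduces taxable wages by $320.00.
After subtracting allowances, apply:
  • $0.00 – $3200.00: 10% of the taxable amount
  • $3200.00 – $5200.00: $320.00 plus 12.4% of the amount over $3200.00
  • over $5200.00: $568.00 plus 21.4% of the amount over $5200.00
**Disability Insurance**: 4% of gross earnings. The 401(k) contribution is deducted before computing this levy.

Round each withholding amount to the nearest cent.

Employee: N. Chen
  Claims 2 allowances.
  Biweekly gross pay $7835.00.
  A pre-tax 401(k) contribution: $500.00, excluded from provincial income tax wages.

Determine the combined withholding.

Provincial Income Tax: taxable = $7835.00 − $500.00 − 2×$320.00 = $6695.00
  $568.00 + 21.4% × ($6695.00 − $5200.00) = $568.00 + 21.4% × $1495.00 = $887.93
Disability Insurance: 4% × $7335.00 = $293.40
Total: $887.93 + $293.40 = $1181.33

$1181.33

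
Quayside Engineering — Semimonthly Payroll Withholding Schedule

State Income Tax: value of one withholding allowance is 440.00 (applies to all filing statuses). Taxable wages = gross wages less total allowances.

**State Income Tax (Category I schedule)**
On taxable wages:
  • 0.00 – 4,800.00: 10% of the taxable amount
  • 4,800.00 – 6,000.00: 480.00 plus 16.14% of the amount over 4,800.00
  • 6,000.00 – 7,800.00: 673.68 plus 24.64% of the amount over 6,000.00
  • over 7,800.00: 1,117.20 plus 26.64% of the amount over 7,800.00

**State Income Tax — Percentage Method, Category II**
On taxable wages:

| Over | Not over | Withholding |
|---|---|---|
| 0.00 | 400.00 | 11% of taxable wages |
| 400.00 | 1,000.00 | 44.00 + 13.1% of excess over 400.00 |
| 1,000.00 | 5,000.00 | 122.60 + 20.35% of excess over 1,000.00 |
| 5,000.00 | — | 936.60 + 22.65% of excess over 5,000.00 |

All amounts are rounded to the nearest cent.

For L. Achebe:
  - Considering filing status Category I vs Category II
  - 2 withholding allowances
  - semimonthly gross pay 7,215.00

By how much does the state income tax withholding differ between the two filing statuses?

482.76

State Income Tax (Category I): taxable = 7,215.00 − 2×440.00 = 6,335.00
  673.68 + 24.64% × (6,335.00 − 6,000.00) = 673.68 + 24.64% × 335.00 = 756.22
State Income Tax (Category II): taxable = 7,215.00 − 2×440.00 = 6,335.00
  936.60 + 22.65% × (6,335.00 − 5,000.00) = 936.60 + 22.65% × 1,335.00 = 1,238.98
Difference: |756.22 − 1,238.98| = 482.76 (higher under Category II)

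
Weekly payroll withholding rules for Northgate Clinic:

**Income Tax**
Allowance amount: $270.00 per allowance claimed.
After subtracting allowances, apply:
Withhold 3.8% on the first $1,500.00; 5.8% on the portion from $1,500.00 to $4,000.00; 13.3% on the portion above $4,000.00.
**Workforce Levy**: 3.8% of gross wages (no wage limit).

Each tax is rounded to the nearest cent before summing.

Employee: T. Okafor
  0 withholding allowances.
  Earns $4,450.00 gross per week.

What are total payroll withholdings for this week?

Income Tax: taxable = $4,450.00
  $202.00 + 13.3% × ($4,450.00 − $4,000.00) = $202.00 + 13.3% × $450.00 = $261.85
Workforce Levy: 3.8% × $4,450.00 = $169.10
Total: $261.85 + $169.10 = $430.95

$430.95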